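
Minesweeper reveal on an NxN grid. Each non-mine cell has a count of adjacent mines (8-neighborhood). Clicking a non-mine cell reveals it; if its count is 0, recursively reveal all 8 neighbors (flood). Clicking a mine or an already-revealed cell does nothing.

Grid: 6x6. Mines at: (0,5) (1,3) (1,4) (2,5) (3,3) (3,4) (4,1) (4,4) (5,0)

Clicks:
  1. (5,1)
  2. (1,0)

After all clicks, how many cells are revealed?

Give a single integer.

Click 1 (5,1) count=2: revealed 1 new [(5,1)] -> total=1
Click 2 (1,0) count=0: revealed 12 new [(0,0) (0,1) (0,2) (1,0) (1,1) (1,2) (2,0) (2,1) (2,2) (3,0) (3,1) (3,2)] -> total=13

Answer: 13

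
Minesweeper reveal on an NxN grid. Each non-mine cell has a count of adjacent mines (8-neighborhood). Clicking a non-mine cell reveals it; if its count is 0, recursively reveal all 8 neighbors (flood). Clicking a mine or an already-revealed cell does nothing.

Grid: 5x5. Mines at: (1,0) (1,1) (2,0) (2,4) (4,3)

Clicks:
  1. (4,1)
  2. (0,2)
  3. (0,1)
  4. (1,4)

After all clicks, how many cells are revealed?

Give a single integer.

Click 1 (4,1) count=0: revealed 6 new [(3,0) (3,1) (3,2) (4,0) (4,1) (4,2)] -> total=6
Click 2 (0,2) count=1: revealed 1 new [(0,2)] -> total=7
Click 3 (0,1) count=2: revealed 1 new [(0,1)] -> total=8
Click 4 (1,4) count=1: revealed 1 new [(1,4)] -> total=9

Answer: 9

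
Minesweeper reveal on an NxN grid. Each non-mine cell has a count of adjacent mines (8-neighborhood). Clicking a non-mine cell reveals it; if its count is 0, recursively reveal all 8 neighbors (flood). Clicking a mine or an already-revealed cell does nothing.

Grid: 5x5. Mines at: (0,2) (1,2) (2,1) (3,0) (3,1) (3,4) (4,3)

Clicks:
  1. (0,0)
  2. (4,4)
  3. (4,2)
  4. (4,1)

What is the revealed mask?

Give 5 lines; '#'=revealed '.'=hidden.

Click 1 (0,0) count=0: revealed 4 new [(0,0) (0,1) (1,0) (1,1)] -> total=4
Click 2 (4,4) count=2: revealed 1 new [(4,4)] -> total=5
Click 3 (4,2) count=2: revealed 1 new [(4,2)] -> total=6
Click 4 (4,1) count=2: revealed 1 new [(4,1)] -> total=7

Answer: ##...
##...
.....
.....
.##.#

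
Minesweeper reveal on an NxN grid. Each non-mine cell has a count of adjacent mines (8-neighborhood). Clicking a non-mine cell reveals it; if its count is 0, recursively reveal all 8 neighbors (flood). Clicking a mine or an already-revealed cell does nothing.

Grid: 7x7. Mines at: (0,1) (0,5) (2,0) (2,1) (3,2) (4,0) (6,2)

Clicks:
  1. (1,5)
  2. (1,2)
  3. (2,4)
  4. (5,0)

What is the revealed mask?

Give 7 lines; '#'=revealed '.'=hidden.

Answer: ..###..
..#####
..#####
...####
...####
#..####
...####

Derivation:
Click 1 (1,5) count=1: revealed 1 new [(1,5)] -> total=1
Click 2 (1,2) count=2: revealed 1 new [(1,2)] -> total=2
Click 3 (2,4) count=0: revealed 27 new [(0,2) (0,3) (0,4) (1,3) (1,4) (1,6) (2,2) (2,3) (2,4) (2,5) (2,6) (3,3) (3,4) (3,5) (3,6) (4,3) (4,4) (4,5) (4,6) (5,3) (5,4) (5,5) (5,6) (6,3) (6,4) (6,5) (6,6)] -> total=29
Click 4 (5,0) count=1: revealed 1 new [(5,0)] -> total=30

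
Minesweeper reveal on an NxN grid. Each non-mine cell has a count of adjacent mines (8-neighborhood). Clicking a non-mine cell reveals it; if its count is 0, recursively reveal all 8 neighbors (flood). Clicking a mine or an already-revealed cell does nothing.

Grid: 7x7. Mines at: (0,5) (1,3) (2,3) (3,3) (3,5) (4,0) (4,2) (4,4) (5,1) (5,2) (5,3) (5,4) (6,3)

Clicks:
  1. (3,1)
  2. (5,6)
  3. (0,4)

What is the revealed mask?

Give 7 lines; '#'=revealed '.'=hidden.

Answer: ....#..
.......
.......
.#.....
.....##
.....##
.....##

Derivation:
Click 1 (3,1) count=2: revealed 1 new [(3,1)] -> total=1
Click 2 (5,6) count=0: revealed 6 new [(4,5) (4,6) (5,5) (5,6) (6,5) (6,6)] -> total=7
Click 3 (0,4) count=2: revealed 1 new [(0,4)] -> total=8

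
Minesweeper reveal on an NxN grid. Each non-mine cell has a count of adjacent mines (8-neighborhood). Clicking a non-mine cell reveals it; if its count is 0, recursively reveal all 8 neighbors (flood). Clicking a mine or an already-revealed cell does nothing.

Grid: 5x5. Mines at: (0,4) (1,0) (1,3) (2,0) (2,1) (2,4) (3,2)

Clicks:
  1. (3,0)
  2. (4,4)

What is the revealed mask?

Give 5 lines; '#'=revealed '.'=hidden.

Click 1 (3,0) count=2: revealed 1 new [(3,0)] -> total=1
Click 2 (4,4) count=0: revealed 4 new [(3,3) (3,4) (4,3) (4,4)] -> total=5

Answer: .....
.....
.....
#..##
...##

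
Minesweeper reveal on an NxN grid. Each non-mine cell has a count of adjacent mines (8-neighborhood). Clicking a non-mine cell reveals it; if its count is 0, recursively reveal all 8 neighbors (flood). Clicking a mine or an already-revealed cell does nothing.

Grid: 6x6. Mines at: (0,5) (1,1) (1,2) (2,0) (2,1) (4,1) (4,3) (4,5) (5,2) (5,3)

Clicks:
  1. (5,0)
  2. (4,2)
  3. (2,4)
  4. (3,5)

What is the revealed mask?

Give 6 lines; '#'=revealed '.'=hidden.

Answer: ......
...###
...###
...###
..#...
#.....

Derivation:
Click 1 (5,0) count=1: revealed 1 new [(5,0)] -> total=1
Click 2 (4,2) count=4: revealed 1 new [(4,2)] -> total=2
Click 3 (2,4) count=0: revealed 9 new [(1,3) (1,4) (1,5) (2,3) (2,4) (2,5) (3,3) (3,4) (3,5)] -> total=11
Click 4 (3,5) count=1: revealed 0 new [(none)] -> total=11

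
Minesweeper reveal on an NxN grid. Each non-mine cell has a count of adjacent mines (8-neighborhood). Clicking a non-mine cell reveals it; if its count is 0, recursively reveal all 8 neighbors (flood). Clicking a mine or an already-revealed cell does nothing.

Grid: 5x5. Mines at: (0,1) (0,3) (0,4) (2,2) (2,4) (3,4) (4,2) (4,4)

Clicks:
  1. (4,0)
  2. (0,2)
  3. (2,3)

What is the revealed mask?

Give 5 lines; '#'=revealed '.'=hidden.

Answer: ..#..
##...
##.#.
##...
##...

Derivation:
Click 1 (4,0) count=0: revealed 8 new [(1,0) (1,1) (2,0) (2,1) (3,0) (3,1) (4,0) (4,1)] -> total=8
Click 2 (0,2) count=2: revealed 1 new [(0,2)] -> total=9
Click 3 (2,3) count=3: revealed 1 new [(2,3)] -> total=10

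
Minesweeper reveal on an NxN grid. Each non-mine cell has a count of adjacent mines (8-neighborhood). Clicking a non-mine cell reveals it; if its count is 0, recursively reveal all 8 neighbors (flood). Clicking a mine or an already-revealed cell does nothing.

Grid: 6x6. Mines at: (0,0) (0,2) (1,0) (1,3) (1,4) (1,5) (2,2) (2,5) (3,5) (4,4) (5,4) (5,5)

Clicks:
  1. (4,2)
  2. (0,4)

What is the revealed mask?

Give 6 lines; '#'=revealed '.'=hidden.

Click 1 (4,2) count=0: revealed 14 new [(2,0) (2,1) (3,0) (3,1) (3,2) (3,3) (4,0) (4,1) (4,2) (4,3) (5,0) (5,1) (5,2) (5,3)] -> total=14
Click 2 (0,4) count=3: revealed 1 new [(0,4)] -> total=15

Answer: ....#.
......
##....
####..
####..
####..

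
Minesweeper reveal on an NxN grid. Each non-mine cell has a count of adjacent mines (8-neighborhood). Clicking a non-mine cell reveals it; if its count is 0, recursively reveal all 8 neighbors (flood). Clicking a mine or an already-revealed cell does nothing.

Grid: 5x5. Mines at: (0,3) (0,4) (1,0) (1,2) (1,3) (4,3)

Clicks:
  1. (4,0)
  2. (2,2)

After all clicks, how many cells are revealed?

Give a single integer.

Answer: 9

Derivation:
Click 1 (4,0) count=0: revealed 9 new [(2,0) (2,1) (2,2) (3,0) (3,1) (3,2) (4,0) (4,1) (4,2)] -> total=9
Click 2 (2,2) count=2: revealed 0 new [(none)] -> total=9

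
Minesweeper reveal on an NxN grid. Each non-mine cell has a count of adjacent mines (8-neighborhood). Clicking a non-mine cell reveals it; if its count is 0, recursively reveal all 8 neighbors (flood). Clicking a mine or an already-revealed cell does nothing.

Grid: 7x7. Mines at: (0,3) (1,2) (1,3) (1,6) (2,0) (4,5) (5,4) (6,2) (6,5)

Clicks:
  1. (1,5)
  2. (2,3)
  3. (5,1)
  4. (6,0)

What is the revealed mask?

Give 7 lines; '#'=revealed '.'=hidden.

Click 1 (1,5) count=1: revealed 1 new [(1,5)] -> total=1
Click 2 (2,3) count=2: revealed 1 new [(2,3)] -> total=2
Click 3 (5,1) count=1: revealed 1 new [(5,1)] -> total=3
Click 4 (6,0) count=0: revealed 18 new [(2,1) (2,2) (2,4) (3,0) (3,1) (3,2) (3,3) (3,4) (4,0) (4,1) (4,2) (4,3) (4,4) (5,0) (5,2) (5,3) (6,0) (6,1)] -> total=21

Answer: .......
.....#.
.####..
#####..
#####..
####...
##.....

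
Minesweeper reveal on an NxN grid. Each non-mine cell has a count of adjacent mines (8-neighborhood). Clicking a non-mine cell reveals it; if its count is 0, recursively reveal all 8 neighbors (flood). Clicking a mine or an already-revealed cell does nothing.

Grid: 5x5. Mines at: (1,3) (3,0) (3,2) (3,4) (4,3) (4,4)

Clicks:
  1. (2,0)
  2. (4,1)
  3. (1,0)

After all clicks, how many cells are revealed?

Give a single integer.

Answer: 10

Derivation:
Click 1 (2,0) count=1: revealed 1 new [(2,0)] -> total=1
Click 2 (4,1) count=2: revealed 1 new [(4,1)] -> total=2
Click 3 (1,0) count=0: revealed 8 new [(0,0) (0,1) (0,2) (1,0) (1,1) (1,2) (2,1) (2,2)] -> total=10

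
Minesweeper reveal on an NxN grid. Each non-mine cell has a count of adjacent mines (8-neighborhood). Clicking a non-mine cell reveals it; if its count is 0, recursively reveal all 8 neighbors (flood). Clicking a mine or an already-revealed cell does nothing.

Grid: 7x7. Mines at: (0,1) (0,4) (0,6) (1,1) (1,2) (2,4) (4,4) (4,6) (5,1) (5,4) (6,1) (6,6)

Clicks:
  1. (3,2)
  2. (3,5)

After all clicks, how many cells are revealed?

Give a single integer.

Answer: 13

Derivation:
Click 1 (3,2) count=0: revealed 12 new [(2,0) (2,1) (2,2) (2,3) (3,0) (3,1) (3,2) (3,3) (4,0) (4,1) (4,2) (4,3)] -> total=12
Click 2 (3,5) count=3: revealed 1 new [(3,5)] -> total=13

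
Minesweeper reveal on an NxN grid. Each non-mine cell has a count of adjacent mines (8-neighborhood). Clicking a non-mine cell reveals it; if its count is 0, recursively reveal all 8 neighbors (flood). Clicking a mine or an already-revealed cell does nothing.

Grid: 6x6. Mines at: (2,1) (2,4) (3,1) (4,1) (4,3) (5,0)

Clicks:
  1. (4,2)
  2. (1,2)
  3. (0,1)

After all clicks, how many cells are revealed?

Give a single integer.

Answer: 13

Derivation:
Click 1 (4,2) count=3: revealed 1 new [(4,2)] -> total=1
Click 2 (1,2) count=1: revealed 1 new [(1,2)] -> total=2
Click 3 (0,1) count=0: revealed 11 new [(0,0) (0,1) (0,2) (0,3) (0,4) (0,5) (1,0) (1,1) (1,3) (1,4) (1,5)] -> total=13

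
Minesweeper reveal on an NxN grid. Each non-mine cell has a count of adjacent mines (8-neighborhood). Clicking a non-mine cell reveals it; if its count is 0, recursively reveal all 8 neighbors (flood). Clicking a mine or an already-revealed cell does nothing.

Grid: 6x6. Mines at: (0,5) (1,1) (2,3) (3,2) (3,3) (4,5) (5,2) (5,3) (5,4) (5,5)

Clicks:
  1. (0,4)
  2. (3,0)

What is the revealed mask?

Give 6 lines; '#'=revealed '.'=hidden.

Click 1 (0,4) count=1: revealed 1 new [(0,4)] -> total=1
Click 2 (3,0) count=0: revealed 8 new [(2,0) (2,1) (3,0) (3,1) (4,0) (4,1) (5,0) (5,1)] -> total=9

Answer: ....#.
......
##....
##....
##....
##....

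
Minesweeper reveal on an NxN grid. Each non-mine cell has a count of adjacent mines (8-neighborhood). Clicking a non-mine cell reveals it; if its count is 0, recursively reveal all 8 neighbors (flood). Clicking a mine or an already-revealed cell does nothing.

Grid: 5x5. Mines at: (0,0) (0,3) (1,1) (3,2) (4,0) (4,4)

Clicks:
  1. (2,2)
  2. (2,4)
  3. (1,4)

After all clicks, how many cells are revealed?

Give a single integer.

Answer: 7

Derivation:
Click 1 (2,2) count=2: revealed 1 new [(2,2)] -> total=1
Click 2 (2,4) count=0: revealed 6 new [(1,3) (1,4) (2,3) (2,4) (3,3) (3,4)] -> total=7
Click 3 (1,4) count=1: revealed 0 new [(none)] -> total=7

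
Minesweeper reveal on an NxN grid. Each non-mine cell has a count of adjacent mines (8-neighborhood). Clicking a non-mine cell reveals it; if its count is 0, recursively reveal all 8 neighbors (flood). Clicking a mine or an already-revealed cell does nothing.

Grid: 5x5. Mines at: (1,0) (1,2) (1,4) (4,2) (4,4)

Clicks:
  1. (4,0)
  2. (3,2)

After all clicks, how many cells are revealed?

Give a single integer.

Click 1 (4,0) count=0: revealed 6 new [(2,0) (2,1) (3,0) (3,1) (4,0) (4,1)] -> total=6
Click 2 (3,2) count=1: revealed 1 new [(3,2)] -> total=7

Answer: 7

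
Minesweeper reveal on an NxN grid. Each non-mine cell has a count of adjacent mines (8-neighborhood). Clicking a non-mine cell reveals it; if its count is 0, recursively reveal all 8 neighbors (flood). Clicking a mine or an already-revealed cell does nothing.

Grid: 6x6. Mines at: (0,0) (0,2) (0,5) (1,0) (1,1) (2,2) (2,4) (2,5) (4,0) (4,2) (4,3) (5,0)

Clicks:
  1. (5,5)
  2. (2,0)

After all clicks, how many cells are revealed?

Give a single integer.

Click 1 (5,5) count=0: revealed 6 new [(3,4) (3,5) (4,4) (4,5) (5,4) (5,5)] -> total=6
Click 2 (2,0) count=2: revealed 1 new [(2,0)] -> total=7

Answer: 7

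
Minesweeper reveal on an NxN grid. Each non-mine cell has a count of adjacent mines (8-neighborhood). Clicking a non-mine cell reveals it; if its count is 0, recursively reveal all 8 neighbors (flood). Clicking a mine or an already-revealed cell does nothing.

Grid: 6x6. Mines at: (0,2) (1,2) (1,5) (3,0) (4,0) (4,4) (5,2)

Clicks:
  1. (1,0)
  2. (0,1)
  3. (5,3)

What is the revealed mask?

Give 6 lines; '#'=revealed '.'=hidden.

Answer: ##....
##....
##....
......
......
...#..

Derivation:
Click 1 (1,0) count=0: revealed 6 new [(0,0) (0,1) (1,0) (1,1) (2,0) (2,1)] -> total=6
Click 2 (0,1) count=2: revealed 0 new [(none)] -> total=6
Click 3 (5,3) count=2: revealed 1 new [(5,3)] -> total=7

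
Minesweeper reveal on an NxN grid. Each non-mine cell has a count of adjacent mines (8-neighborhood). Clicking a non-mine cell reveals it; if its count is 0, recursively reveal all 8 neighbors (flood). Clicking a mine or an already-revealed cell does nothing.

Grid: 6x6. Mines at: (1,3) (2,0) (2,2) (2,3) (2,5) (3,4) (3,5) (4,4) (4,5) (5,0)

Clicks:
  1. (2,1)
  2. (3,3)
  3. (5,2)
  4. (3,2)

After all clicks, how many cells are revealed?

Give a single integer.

Click 1 (2,1) count=2: revealed 1 new [(2,1)] -> total=1
Click 2 (3,3) count=4: revealed 1 new [(3,3)] -> total=2
Click 3 (5,2) count=0: revealed 8 new [(3,1) (3,2) (4,1) (4,2) (4,3) (5,1) (5,2) (5,3)] -> total=10
Click 4 (3,2) count=2: revealed 0 new [(none)] -> total=10

Answer: 10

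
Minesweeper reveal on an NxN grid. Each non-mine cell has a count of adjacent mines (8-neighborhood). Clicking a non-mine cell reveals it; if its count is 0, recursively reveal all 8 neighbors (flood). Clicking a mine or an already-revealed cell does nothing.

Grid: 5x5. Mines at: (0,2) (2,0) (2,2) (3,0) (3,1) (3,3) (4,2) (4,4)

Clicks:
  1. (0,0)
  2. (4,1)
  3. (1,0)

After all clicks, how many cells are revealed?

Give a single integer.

Click 1 (0,0) count=0: revealed 4 new [(0,0) (0,1) (1,0) (1,1)] -> total=4
Click 2 (4,1) count=3: revealed 1 new [(4,1)] -> total=5
Click 3 (1,0) count=1: revealed 0 new [(none)] -> total=5

Answer: 5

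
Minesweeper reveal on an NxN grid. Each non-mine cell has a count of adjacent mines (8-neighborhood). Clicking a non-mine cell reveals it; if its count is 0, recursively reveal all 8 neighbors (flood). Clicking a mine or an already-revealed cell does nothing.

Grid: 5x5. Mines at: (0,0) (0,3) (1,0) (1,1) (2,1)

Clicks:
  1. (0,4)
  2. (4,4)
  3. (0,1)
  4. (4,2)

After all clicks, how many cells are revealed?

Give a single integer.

Click 1 (0,4) count=1: revealed 1 new [(0,4)] -> total=1
Click 2 (4,4) count=0: revealed 16 new [(1,2) (1,3) (1,4) (2,2) (2,3) (2,4) (3,0) (3,1) (3,2) (3,3) (3,4) (4,0) (4,1) (4,2) (4,3) (4,4)] -> total=17
Click 3 (0,1) count=3: revealed 1 new [(0,1)] -> total=18
Click 4 (4,2) count=0: revealed 0 new [(none)] -> total=18

Answer: 18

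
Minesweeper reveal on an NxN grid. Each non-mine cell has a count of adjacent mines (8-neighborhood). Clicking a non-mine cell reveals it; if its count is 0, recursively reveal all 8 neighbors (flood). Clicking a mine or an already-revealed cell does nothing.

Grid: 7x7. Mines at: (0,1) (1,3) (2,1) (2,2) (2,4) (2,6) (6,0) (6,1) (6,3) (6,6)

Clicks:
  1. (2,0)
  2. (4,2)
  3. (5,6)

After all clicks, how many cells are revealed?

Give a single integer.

Answer: 22

Derivation:
Click 1 (2,0) count=1: revealed 1 new [(2,0)] -> total=1
Click 2 (4,2) count=0: revealed 21 new [(3,0) (3,1) (3,2) (3,3) (3,4) (3,5) (3,6) (4,0) (4,1) (4,2) (4,3) (4,4) (4,5) (4,6) (5,0) (5,1) (5,2) (5,3) (5,4) (5,5) (5,6)] -> total=22
Click 3 (5,6) count=1: revealed 0 new [(none)] -> total=22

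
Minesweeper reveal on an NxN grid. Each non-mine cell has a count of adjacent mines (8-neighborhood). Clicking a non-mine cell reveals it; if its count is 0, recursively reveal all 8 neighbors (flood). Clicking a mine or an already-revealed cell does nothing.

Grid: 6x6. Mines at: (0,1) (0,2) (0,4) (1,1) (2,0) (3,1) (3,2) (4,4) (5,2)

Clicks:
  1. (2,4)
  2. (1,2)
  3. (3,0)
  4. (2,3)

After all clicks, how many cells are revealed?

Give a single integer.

Answer: 11

Derivation:
Click 1 (2,4) count=0: revealed 9 new [(1,3) (1,4) (1,5) (2,3) (2,4) (2,5) (3,3) (3,4) (3,5)] -> total=9
Click 2 (1,2) count=3: revealed 1 new [(1,2)] -> total=10
Click 3 (3,0) count=2: revealed 1 new [(3,0)] -> total=11
Click 4 (2,3) count=1: revealed 0 new [(none)] -> total=11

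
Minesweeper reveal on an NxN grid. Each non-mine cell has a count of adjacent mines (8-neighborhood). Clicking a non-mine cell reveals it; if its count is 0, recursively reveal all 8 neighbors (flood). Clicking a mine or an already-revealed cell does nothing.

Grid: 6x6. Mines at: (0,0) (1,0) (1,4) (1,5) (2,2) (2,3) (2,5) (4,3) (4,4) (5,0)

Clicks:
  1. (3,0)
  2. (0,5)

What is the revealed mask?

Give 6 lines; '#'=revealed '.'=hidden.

Answer: .....#
......
##....
##....
##....
......

Derivation:
Click 1 (3,0) count=0: revealed 6 new [(2,0) (2,1) (3,0) (3,1) (4,0) (4,1)] -> total=6
Click 2 (0,5) count=2: revealed 1 new [(0,5)] -> total=7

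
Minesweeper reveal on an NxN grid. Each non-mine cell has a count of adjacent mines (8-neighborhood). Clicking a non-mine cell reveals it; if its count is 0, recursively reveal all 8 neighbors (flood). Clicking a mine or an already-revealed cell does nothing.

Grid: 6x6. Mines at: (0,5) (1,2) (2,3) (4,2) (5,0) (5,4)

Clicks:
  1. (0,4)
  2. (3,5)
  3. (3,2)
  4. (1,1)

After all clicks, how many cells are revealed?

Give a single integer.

Click 1 (0,4) count=1: revealed 1 new [(0,4)] -> total=1
Click 2 (3,5) count=0: revealed 8 new [(1,4) (1,5) (2,4) (2,5) (3,4) (3,5) (4,4) (4,5)] -> total=9
Click 3 (3,2) count=2: revealed 1 new [(3,2)] -> total=10
Click 4 (1,1) count=1: revealed 1 new [(1,1)] -> total=11

Answer: 11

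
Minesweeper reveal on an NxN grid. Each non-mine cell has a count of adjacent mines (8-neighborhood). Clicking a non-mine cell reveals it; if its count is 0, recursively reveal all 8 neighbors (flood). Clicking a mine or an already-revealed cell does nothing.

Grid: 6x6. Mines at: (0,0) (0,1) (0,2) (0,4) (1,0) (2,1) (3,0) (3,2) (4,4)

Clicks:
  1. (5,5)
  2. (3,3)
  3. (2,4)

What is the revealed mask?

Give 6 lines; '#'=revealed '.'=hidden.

Answer: ......
...###
...###
...###
......
.....#

Derivation:
Click 1 (5,5) count=1: revealed 1 new [(5,5)] -> total=1
Click 2 (3,3) count=2: revealed 1 new [(3,3)] -> total=2
Click 3 (2,4) count=0: revealed 8 new [(1,3) (1,4) (1,5) (2,3) (2,4) (2,5) (3,4) (3,5)] -> total=10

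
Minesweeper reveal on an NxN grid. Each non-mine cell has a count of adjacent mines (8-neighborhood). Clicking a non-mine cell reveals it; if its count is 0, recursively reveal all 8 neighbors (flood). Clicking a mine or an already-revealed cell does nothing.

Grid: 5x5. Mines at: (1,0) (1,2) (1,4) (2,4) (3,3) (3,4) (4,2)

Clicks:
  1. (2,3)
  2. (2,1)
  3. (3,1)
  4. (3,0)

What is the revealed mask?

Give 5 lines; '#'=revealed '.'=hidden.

Click 1 (2,3) count=5: revealed 1 new [(2,3)] -> total=1
Click 2 (2,1) count=2: revealed 1 new [(2,1)] -> total=2
Click 3 (3,1) count=1: revealed 1 new [(3,1)] -> total=3
Click 4 (3,0) count=0: revealed 4 new [(2,0) (3,0) (4,0) (4,1)] -> total=7

Answer: .....
.....
##.#.
##...
##...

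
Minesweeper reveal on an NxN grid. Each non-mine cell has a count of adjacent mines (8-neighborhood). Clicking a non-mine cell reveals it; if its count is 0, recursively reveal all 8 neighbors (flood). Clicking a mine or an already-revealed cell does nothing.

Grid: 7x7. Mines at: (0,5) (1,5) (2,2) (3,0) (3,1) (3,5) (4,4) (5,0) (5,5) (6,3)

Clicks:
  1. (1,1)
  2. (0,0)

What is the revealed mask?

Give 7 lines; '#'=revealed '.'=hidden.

Answer: #####..
#####..
##.....
.......
.......
.......
.......

Derivation:
Click 1 (1,1) count=1: revealed 1 new [(1,1)] -> total=1
Click 2 (0,0) count=0: revealed 11 new [(0,0) (0,1) (0,2) (0,3) (0,4) (1,0) (1,2) (1,3) (1,4) (2,0) (2,1)] -> total=12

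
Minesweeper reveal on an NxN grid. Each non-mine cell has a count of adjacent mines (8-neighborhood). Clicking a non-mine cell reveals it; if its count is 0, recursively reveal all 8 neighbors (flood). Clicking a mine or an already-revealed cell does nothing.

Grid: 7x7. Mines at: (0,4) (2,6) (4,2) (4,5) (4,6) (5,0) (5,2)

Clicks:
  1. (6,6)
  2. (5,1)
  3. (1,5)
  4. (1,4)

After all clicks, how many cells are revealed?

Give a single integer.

Answer: 11

Derivation:
Click 1 (6,6) count=0: revealed 8 new [(5,3) (5,4) (5,5) (5,6) (6,3) (6,4) (6,5) (6,6)] -> total=8
Click 2 (5,1) count=3: revealed 1 new [(5,1)] -> total=9
Click 3 (1,5) count=2: revealed 1 new [(1,5)] -> total=10
Click 4 (1,4) count=1: revealed 1 new [(1,4)] -> total=11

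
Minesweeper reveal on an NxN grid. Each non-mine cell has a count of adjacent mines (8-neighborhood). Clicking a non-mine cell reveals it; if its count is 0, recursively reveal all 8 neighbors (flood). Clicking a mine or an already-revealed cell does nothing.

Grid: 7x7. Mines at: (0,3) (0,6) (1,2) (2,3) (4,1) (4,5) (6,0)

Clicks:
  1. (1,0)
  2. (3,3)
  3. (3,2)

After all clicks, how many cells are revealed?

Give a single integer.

Answer: 10

Derivation:
Click 1 (1,0) count=0: revealed 8 new [(0,0) (0,1) (1,0) (1,1) (2,0) (2,1) (3,0) (3,1)] -> total=8
Click 2 (3,3) count=1: revealed 1 new [(3,3)] -> total=9
Click 3 (3,2) count=2: revealed 1 new [(3,2)] -> total=10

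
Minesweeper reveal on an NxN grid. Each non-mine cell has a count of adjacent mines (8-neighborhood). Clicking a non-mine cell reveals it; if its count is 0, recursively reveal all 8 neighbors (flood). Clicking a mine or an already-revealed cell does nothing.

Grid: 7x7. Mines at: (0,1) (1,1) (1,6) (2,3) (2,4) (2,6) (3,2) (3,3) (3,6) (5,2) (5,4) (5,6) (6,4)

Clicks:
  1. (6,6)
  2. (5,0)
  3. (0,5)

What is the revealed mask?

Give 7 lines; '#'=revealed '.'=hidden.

Answer: .....#.
.......
##.....
##.....
##.....
##.....
##....#

Derivation:
Click 1 (6,6) count=1: revealed 1 new [(6,6)] -> total=1
Click 2 (5,0) count=0: revealed 10 new [(2,0) (2,1) (3,0) (3,1) (4,0) (4,1) (5,0) (5,1) (6,0) (6,1)] -> total=11
Click 3 (0,5) count=1: revealed 1 new [(0,5)] -> total=12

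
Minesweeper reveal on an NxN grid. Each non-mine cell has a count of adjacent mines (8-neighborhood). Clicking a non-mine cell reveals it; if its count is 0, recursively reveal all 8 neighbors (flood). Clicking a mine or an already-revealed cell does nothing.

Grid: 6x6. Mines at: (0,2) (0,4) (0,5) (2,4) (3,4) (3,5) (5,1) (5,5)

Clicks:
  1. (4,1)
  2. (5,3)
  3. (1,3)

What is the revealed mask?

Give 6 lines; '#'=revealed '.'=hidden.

Click 1 (4,1) count=1: revealed 1 new [(4,1)] -> total=1
Click 2 (5,3) count=0: revealed 6 new [(4,2) (4,3) (4,4) (5,2) (5,3) (5,4)] -> total=7
Click 3 (1,3) count=3: revealed 1 new [(1,3)] -> total=8

Answer: ......
...#..
......
......
.####.
..###.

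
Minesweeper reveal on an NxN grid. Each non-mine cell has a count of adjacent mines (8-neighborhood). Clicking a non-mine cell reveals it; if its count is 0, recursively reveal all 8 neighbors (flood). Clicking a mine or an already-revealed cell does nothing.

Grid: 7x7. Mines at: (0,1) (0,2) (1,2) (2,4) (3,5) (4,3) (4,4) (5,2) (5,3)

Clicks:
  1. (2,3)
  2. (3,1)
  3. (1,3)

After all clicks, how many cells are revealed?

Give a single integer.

Answer: 17

Derivation:
Click 1 (2,3) count=2: revealed 1 new [(2,3)] -> total=1
Click 2 (3,1) count=0: revealed 15 new [(1,0) (1,1) (2,0) (2,1) (2,2) (3,0) (3,1) (3,2) (4,0) (4,1) (4,2) (5,0) (5,1) (6,0) (6,1)] -> total=16
Click 3 (1,3) count=3: revealed 1 new [(1,3)] -> total=17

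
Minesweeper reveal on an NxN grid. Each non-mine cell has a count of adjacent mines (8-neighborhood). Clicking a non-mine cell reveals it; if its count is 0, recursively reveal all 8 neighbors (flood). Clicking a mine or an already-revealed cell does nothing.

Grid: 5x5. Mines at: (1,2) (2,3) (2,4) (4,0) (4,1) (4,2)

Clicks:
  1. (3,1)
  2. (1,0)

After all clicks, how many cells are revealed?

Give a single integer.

Click 1 (3,1) count=3: revealed 1 new [(3,1)] -> total=1
Click 2 (1,0) count=0: revealed 7 new [(0,0) (0,1) (1,0) (1,1) (2,0) (2,1) (3,0)] -> total=8

Answer: 8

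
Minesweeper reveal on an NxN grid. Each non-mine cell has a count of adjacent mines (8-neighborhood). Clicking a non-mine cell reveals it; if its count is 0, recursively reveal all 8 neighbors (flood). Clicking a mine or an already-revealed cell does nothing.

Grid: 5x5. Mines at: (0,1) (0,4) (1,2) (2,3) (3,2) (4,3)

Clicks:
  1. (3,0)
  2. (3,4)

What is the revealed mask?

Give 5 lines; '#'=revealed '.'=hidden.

Answer: .....
##...
##...
##..#
##...

Derivation:
Click 1 (3,0) count=0: revealed 8 new [(1,0) (1,1) (2,0) (2,1) (3,0) (3,1) (4,0) (4,1)] -> total=8
Click 2 (3,4) count=2: revealed 1 new [(3,4)] -> total=9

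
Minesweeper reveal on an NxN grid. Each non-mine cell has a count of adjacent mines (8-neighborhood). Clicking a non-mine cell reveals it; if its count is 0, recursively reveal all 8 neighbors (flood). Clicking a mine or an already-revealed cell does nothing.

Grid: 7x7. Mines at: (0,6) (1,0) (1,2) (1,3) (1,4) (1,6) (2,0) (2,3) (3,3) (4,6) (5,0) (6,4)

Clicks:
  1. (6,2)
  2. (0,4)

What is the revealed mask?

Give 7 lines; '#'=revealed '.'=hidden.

Answer: ....#..
.......
.......
.......
.###...
.###...
.###...

Derivation:
Click 1 (6,2) count=0: revealed 9 new [(4,1) (4,2) (4,3) (5,1) (5,2) (5,3) (6,1) (6,2) (6,3)] -> total=9
Click 2 (0,4) count=2: revealed 1 new [(0,4)] -> total=10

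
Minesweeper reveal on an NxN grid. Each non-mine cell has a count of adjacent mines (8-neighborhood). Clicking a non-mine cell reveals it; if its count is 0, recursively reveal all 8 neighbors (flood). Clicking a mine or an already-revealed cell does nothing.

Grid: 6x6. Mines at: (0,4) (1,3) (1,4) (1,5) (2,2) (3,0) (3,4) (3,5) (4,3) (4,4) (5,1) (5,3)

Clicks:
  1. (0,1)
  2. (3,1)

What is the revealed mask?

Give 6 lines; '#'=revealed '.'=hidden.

Click 1 (0,1) count=0: revealed 8 new [(0,0) (0,1) (0,2) (1,0) (1,1) (1,2) (2,0) (2,1)] -> total=8
Click 2 (3,1) count=2: revealed 1 new [(3,1)] -> total=9

Answer: ###...
###...
##....
.#....
......
......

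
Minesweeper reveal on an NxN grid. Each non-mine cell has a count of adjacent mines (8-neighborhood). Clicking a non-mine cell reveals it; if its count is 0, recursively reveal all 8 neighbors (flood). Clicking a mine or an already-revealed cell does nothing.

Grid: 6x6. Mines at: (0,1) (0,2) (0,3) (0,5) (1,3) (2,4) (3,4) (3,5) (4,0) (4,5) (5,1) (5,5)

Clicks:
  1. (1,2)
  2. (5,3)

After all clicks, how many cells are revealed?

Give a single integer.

Click 1 (1,2) count=4: revealed 1 new [(1,2)] -> total=1
Click 2 (5,3) count=0: revealed 6 new [(4,2) (4,3) (4,4) (5,2) (5,3) (5,4)] -> total=7

Answer: 7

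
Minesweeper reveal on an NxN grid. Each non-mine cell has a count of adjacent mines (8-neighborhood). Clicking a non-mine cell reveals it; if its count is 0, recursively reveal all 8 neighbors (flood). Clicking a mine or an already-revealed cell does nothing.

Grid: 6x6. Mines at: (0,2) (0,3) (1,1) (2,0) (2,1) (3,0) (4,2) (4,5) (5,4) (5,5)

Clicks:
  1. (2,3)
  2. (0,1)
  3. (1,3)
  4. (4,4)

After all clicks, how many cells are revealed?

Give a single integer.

Answer: 16

Derivation:
Click 1 (2,3) count=0: revealed 14 new [(0,4) (0,5) (1,2) (1,3) (1,4) (1,5) (2,2) (2,3) (2,4) (2,5) (3,2) (3,3) (3,4) (3,5)] -> total=14
Click 2 (0,1) count=2: revealed 1 new [(0,1)] -> total=15
Click 3 (1,3) count=2: revealed 0 new [(none)] -> total=15
Click 4 (4,4) count=3: revealed 1 new [(4,4)] -> total=16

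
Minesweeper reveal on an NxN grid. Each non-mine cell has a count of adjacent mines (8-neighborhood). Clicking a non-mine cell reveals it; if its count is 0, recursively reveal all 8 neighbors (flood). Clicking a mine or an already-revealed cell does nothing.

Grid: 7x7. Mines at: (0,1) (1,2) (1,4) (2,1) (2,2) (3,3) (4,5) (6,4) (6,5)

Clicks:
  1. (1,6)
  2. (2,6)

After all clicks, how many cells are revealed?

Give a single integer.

Answer: 8

Derivation:
Click 1 (1,6) count=0: revealed 8 new [(0,5) (0,6) (1,5) (1,6) (2,5) (2,6) (3,5) (3,6)] -> total=8
Click 2 (2,6) count=0: revealed 0 new [(none)] -> total=8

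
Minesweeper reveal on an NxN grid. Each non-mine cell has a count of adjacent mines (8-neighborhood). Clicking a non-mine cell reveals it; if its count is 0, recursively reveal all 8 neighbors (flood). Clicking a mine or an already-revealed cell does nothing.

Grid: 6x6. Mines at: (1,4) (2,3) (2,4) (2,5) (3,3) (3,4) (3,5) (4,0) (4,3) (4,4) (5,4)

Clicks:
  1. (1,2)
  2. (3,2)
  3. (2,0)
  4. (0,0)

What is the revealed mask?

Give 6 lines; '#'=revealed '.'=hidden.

Click 1 (1,2) count=1: revealed 1 new [(1,2)] -> total=1
Click 2 (3,2) count=3: revealed 1 new [(3,2)] -> total=2
Click 3 (2,0) count=0: revealed 12 new [(0,0) (0,1) (0,2) (0,3) (1,0) (1,1) (1,3) (2,0) (2,1) (2,2) (3,0) (3,1)] -> total=14
Click 4 (0,0) count=0: revealed 0 new [(none)] -> total=14

Answer: ####..
####..
###...
###...
......
......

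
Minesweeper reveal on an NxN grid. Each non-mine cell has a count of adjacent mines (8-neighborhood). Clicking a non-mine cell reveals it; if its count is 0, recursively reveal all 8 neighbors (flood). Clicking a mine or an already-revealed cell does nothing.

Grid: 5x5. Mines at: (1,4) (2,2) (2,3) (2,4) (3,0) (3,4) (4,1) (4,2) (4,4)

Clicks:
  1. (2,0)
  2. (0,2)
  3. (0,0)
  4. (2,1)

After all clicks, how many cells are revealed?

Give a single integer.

Click 1 (2,0) count=1: revealed 1 new [(2,0)] -> total=1
Click 2 (0,2) count=0: revealed 9 new [(0,0) (0,1) (0,2) (0,3) (1,0) (1,1) (1,2) (1,3) (2,1)] -> total=10
Click 3 (0,0) count=0: revealed 0 new [(none)] -> total=10
Click 4 (2,1) count=2: revealed 0 new [(none)] -> total=10

Answer: 10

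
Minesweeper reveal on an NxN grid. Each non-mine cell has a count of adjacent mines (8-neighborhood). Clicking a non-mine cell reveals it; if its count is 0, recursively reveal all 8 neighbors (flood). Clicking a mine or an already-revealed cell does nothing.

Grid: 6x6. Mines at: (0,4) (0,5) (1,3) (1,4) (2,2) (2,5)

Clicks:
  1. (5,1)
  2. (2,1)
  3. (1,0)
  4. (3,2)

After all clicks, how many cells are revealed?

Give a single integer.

Click 1 (5,1) count=0: revealed 26 new [(0,0) (0,1) (0,2) (1,0) (1,1) (1,2) (2,0) (2,1) (3,0) (3,1) (3,2) (3,3) (3,4) (3,5) (4,0) (4,1) (4,2) (4,3) (4,4) (4,5) (5,0) (5,1) (5,2) (5,3) (5,4) (5,5)] -> total=26
Click 2 (2,1) count=1: revealed 0 new [(none)] -> total=26
Click 3 (1,0) count=0: revealed 0 new [(none)] -> total=26
Click 4 (3,2) count=1: revealed 0 new [(none)] -> total=26

Answer: 26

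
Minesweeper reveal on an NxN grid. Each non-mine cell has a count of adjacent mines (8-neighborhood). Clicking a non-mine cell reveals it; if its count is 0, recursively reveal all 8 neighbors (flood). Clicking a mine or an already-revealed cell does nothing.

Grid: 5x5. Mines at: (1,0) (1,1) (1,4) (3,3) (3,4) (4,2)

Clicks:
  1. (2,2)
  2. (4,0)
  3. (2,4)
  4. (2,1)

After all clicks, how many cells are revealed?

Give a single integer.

Click 1 (2,2) count=2: revealed 1 new [(2,2)] -> total=1
Click 2 (4,0) count=0: revealed 6 new [(2,0) (2,1) (3,0) (3,1) (4,0) (4,1)] -> total=7
Click 3 (2,4) count=3: revealed 1 new [(2,4)] -> total=8
Click 4 (2,1) count=2: revealed 0 new [(none)] -> total=8

Answer: 8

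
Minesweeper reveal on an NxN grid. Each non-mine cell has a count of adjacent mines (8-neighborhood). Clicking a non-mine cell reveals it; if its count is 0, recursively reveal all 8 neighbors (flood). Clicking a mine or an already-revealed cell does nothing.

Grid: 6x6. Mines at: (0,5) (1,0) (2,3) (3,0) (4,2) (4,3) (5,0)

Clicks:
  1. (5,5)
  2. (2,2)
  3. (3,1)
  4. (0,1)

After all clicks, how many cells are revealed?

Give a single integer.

Click 1 (5,5) count=0: revealed 10 new [(1,4) (1,5) (2,4) (2,5) (3,4) (3,5) (4,4) (4,5) (5,4) (5,5)] -> total=10
Click 2 (2,2) count=1: revealed 1 new [(2,2)] -> total=11
Click 3 (3,1) count=2: revealed 1 new [(3,1)] -> total=12
Click 4 (0,1) count=1: revealed 1 new [(0,1)] -> total=13

Answer: 13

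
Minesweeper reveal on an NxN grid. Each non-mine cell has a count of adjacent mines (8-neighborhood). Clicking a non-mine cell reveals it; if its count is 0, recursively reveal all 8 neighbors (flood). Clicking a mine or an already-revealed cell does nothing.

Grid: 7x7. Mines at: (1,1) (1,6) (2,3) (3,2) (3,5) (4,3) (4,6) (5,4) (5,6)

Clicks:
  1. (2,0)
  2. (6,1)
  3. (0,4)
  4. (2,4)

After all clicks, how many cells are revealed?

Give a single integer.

Click 1 (2,0) count=1: revealed 1 new [(2,0)] -> total=1
Click 2 (6,1) count=0: revealed 14 new [(2,1) (3,0) (3,1) (4,0) (4,1) (4,2) (5,0) (5,1) (5,2) (5,3) (6,0) (6,1) (6,2) (6,3)] -> total=15
Click 3 (0,4) count=0: revealed 8 new [(0,2) (0,3) (0,4) (0,5) (1,2) (1,3) (1,4) (1,5)] -> total=23
Click 4 (2,4) count=2: revealed 1 new [(2,4)] -> total=24

Answer: 24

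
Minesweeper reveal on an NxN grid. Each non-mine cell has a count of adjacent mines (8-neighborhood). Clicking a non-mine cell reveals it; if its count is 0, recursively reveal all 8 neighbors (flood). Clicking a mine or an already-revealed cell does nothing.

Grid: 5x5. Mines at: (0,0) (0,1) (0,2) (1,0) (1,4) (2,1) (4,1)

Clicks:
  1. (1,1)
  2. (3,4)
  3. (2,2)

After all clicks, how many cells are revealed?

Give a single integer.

Answer: 10

Derivation:
Click 1 (1,1) count=5: revealed 1 new [(1,1)] -> total=1
Click 2 (3,4) count=0: revealed 9 new [(2,2) (2,3) (2,4) (3,2) (3,3) (3,4) (4,2) (4,3) (4,4)] -> total=10
Click 3 (2,2) count=1: revealed 0 new [(none)] -> total=10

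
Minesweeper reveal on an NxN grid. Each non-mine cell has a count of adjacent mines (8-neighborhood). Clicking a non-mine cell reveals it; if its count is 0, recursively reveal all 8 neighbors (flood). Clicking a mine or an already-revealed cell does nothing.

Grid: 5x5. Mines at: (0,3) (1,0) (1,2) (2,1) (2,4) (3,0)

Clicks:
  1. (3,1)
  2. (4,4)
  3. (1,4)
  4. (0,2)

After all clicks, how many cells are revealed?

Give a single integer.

Answer: 10

Derivation:
Click 1 (3,1) count=2: revealed 1 new [(3,1)] -> total=1
Click 2 (4,4) count=0: revealed 7 new [(3,2) (3,3) (3,4) (4,1) (4,2) (4,3) (4,4)] -> total=8
Click 3 (1,4) count=2: revealed 1 new [(1,4)] -> total=9
Click 4 (0,2) count=2: revealed 1 new [(0,2)] -> total=10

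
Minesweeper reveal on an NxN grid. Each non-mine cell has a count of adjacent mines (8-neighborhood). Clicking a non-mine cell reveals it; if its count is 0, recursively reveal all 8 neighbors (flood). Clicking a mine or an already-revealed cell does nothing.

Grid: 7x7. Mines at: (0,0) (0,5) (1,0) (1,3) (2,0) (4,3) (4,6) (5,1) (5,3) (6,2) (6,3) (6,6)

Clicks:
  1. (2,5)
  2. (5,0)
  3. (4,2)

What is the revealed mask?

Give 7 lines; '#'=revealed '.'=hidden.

Click 1 (2,5) count=0: revealed 9 new [(1,4) (1,5) (1,6) (2,4) (2,5) (2,6) (3,4) (3,5) (3,6)] -> total=9
Click 2 (5,0) count=1: revealed 1 new [(5,0)] -> total=10
Click 3 (4,2) count=3: revealed 1 new [(4,2)] -> total=11

Answer: .......
....###
....###
....###
..#....
#......
.......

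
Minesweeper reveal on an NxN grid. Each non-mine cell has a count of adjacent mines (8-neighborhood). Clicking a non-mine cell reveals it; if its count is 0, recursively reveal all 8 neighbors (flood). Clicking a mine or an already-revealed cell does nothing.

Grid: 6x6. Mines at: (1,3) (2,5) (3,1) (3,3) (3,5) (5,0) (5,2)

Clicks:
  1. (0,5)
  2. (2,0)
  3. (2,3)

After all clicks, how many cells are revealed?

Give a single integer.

Click 1 (0,5) count=0: revealed 4 new [(0,4) (0,5) (1,4) (1,5)] -> total=4
Click 2 (2,0) count=1: revealed 1 new [(2,0)] -> total=5
Click 3 (2,3) count=2: revealed 1 new [(2,3)] -> total=6

Answer: 6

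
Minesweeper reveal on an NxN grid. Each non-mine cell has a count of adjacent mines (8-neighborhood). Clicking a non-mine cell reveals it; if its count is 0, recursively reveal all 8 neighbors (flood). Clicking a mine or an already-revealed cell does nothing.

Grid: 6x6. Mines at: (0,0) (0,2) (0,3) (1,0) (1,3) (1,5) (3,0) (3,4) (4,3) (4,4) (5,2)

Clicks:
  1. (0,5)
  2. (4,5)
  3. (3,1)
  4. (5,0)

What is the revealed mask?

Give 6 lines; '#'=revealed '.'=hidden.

Click 1 (0,5) count=1: revealed 1 new [(0,5)] -> total=1
Click 2 (4,5) count=2: revealed 1 new [(4,5)] -> total=2
Click 3 (3,1) count=1: revealed 1 new [(3,1)] -> total=3
Click 4 (5,0) count=0: revealed 4 new [(4,0) (4,1) (5,0) (5,1)] -> total=7

Answer: .....#
......
......
.#....
##...#
##....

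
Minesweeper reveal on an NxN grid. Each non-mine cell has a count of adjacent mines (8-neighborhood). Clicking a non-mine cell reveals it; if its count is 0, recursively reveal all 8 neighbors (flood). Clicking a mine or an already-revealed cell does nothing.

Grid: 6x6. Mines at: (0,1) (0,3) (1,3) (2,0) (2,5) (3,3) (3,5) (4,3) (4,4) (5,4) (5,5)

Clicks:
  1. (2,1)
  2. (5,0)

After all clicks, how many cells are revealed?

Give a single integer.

Answer: 10

Derivation:
Click 1 (2,1) count=1: revealed 1 new [(2,1)] -> total=1
Click 2 (5,0) count=0: revealed 9 new [(3,0) (3,1) (3,2) (4,0) (4,1) (4,2) (5,0) (5,1) (5,2)] -> total=10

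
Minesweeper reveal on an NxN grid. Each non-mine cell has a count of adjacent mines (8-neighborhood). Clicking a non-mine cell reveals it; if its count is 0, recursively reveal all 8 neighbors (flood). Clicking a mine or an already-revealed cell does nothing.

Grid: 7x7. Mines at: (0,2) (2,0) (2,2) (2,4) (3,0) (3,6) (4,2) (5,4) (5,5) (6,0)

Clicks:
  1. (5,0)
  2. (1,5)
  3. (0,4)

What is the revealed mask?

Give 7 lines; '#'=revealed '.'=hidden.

Answer: ...####
...####
.....##
.......
.......
#......
.......

Derivation:
Click 1 (5,0) count=1: revealed 1 new [(5,0)] -> total=1
Click 2 (1,5) count=1: revealed 1 new [(1,5)] -> total=2
Click 3 (0,4) count=0: revealed 9 new [(0,3) (0,4) (0,5) (0,6) (1,3) (1,4) (1,6) (2,5) (2,6)] -> total=11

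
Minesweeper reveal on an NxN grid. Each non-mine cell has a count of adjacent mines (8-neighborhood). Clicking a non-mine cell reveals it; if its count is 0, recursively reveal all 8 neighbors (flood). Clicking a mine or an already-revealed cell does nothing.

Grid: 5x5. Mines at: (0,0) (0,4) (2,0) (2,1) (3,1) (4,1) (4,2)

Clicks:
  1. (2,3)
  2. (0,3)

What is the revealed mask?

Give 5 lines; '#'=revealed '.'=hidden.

Answer: ...#.
..###
..###
..###
...##

Derivation:
Click 1 (2,3) count=0: revealed 11 new [(1,2) (1,3) (1,4) (2,2) (2,3) (2,4) (3,2) (3,3) (3,4) (4,3) (4,4)] -> total=11
Click 2 (0,3) count=1: revealed 1 new [(0,3)] -> total=12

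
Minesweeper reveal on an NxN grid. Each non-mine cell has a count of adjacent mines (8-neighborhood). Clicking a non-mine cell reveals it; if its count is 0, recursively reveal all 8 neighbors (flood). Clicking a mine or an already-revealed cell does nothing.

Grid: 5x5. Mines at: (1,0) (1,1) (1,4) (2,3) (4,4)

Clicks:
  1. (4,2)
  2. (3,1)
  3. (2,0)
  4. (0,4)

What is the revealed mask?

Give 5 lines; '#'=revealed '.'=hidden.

Answer: ....#
.....
###..
####.
####.

Derivation:
Click 1 (4,2) count=0: revealed 11 new [(2,0) (2,1) (2,2) (3,0) (3,1) (3,2) (3,3) (4,0) (4,1) (4,2) (4,3)] -> total=11
Click 2 (3,1) count=0: revealed 0 new [(none)] -> total=11
Click 3 (2,0) count=2: revealed 0 new [(none)] -> total=11
Click 4 (0,4) count=1: revealed 1 new [(0,4)] -> total=12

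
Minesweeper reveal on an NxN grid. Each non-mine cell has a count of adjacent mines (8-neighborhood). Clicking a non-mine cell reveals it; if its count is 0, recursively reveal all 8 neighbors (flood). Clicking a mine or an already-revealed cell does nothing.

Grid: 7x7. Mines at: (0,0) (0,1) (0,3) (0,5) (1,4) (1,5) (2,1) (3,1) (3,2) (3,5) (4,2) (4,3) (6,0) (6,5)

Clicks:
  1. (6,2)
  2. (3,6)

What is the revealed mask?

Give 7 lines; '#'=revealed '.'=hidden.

Click 1 (6,2) count=0: revealed 8 new [(5,1) (5,2) (5,3) (5,4) (6,1) (6,2) (6,3) (6,4)] -> total=8
Click 2 (3,6) count=1: revealed 1 new [(3,6)] -> total=9

Answer: .......
.......
.......
......#
.......
.####..
.####..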